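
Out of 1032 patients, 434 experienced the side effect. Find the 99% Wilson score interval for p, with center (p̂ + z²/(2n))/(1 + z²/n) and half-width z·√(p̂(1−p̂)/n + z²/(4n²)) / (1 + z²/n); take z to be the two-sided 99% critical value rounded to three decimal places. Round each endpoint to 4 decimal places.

(0.3816, 0.4605)

Here p̂ = 434/1032 = 0.42054 and z = 2.576 (z² = 6.635776).
1 + z²/n = 1.006430.
Adjusted center: (0.42054 + z²/(2n))/1.006430 = 0.42105.
Radicand: p̂(1−p̂)/n + z²/(4n²) = 0.000236130 + 0.000001558 = 0.000237688.
Half-width = z·√(radicand)/denom = 2.576·0.015417/1.006430 = 0.03946.
Interval: 0.42105 ± 0.03946 → (0.3816, 0.4605).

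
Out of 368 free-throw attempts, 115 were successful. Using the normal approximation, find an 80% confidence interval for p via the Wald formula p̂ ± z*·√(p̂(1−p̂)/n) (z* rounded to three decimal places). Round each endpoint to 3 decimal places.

Sample proportion p̂ = 115/368 = 0.31250.
SE = √(p̂(1−p̂)/n) = √(0.214844/368) = 0.024162.
For 80% confidence, z* = 1.282.
Margin = 1.282·0.024162 = 0.03098.
So the interval runs from 0.282 to 0.343.

(0.282, 0.343)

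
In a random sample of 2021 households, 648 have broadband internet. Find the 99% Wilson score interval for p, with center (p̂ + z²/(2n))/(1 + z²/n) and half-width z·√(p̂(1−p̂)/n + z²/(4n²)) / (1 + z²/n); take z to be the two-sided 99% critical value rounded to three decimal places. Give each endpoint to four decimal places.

Here p̂ = 648/2021 = 0.32063 and z = 2.576 (z² = 6.635776).
Denominator 1 + z²/n = 1 + 6.635776/2021 = 1.003283.
Adjusted center: (0.32063 + z²/(2n))/1.003283 = 0.32122.
Radicand: p̂(1−p̂)/n + z²/(4n²) = 0.000107782 + 0.000000406 = 0.000108188.
Half-width = z·√(radicand)/denom = 2.576·0.010401/1.003283 = 0.02671.
Interval: 0.32122 ± 0.02671 → (0.2945, 0.3479).

(0.2945, 0.3479)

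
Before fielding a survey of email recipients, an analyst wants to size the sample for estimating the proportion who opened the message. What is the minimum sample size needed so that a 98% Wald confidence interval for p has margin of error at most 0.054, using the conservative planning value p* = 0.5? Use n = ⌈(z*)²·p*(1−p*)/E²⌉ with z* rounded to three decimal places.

z* = 2.326 at the 98% level.
p*(1−p*) = 0.50·0.50 = 0.2500.
(z*)²·p*(1−p*)/E² = 5.410276·0.2500/0.002916 = 463.844.
Rounding up, n = 464.

n = 464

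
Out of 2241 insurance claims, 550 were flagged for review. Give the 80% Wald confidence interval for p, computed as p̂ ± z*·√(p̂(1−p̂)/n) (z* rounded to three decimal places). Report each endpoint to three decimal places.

With x = 550 successes in n = 2241, p̂ = 0.24543.
SE(p̂) = √(0.24543·0.75457/2241) = 0.009091.
For 80% confidence, z* = 1.282.
Margin of error: 1.282 × 0.009091 = 0.01165.
Interval: 0.24543 ± 0.01165 → (0.234, 0.257).

(0.234, 0.257)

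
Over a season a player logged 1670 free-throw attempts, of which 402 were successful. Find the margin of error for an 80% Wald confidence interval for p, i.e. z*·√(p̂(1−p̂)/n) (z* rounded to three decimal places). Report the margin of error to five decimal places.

ME = 0.01341

Sample proportion p̂ = 402/1670 = 0.24072.
Standard error of p̂: √(0.182773/1670) = √0.000109445 = 0.010462.
The 80% critical value is z* = 1.282.
So ME = 0.01341.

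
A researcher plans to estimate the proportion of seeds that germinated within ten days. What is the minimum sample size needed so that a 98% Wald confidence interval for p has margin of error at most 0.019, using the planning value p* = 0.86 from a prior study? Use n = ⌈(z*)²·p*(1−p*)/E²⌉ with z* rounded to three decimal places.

For 98% confidence, z* = 2.326.
p*(1−p*) = 0.86·0.14 = 0.1204.
Required n before rounding: 5.410276 × 0.1204 / 0.019² = 1804.424.
Rounding up, n = 1805.

n = 1805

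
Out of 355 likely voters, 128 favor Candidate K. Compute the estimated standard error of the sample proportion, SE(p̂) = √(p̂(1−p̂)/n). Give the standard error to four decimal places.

SE = 0.0255

With x = 128 successes in n = 355, p̂ = 0.36056.
p̂(1−p̂) = 0.230556.
SE = √(0.230556/355) = 0.0255.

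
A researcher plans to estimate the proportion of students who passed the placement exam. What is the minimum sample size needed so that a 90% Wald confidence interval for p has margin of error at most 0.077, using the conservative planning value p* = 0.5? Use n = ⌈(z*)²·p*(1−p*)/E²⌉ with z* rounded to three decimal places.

n = 115

For 90% confidence, z* = 1.645.
p*(1−p*) = 0.2500.
(z*)²·p*(1−p*)/E² = 2.706025·0.2500/0.005929 = 114.101.
Rounding up, n = 115.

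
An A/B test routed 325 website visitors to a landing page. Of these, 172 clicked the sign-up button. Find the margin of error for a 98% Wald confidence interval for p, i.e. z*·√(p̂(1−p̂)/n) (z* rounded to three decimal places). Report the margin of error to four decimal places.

ME = 0.0644

Sample proportion p̂ = 172/325 = 0.52923.
SE(p̂) = √(0.52923·0.47077/325) = 0.027688.
For 98% confidence, z* = 2.326.
So ME = 0.0644.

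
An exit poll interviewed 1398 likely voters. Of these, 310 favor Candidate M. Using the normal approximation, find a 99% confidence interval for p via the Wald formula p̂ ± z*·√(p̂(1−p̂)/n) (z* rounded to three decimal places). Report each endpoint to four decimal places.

The sample proportion is 310/1398 = 0.22175.
SE(p̂) = √(0.22175·0.77825/1398) = 0.011111.
The 99% critical value is z* = 2.576.
Margin = 2.576·0.011111 = 0.02862.
So the interval runs from 0.1931 to 0.2504.

(0.1931, 0.2504)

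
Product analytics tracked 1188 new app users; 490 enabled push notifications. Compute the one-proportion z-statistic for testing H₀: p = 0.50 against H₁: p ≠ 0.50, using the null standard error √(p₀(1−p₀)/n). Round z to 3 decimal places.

p̂ = 490/1188 = 0.41246.
SE₀ = √(0.50·0.50/1188) = 0.014506.
z = (0.41246 − 0.50)/0.014506 = -0.08754/0.014506 = -6.035.

z = -6.035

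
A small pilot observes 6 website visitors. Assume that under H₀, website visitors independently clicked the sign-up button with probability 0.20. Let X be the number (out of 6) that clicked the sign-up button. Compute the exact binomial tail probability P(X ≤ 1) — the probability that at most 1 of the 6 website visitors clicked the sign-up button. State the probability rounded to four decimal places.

X ~ Binomial(n=6, p=0.20).
P(X ≤ 1) = C(6,0)·0.20^0·0.80^6 + C(6,1)·0.20^1·0.80^5.
= 0.262144 + 0.393216 = 0.6554.

P = 0.6554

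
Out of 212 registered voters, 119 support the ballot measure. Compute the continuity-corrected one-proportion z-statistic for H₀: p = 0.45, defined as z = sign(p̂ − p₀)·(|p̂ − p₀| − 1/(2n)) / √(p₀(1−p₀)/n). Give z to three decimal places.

p̂ = 119/212 = 0.56132. p̂ − p₀ = 0.111321.
1/(2n) = 0.002358.
Corrected numerator: |0.111321| − 0.002358 = 0.108963.
SE₀ = √(0.45·0.55/212) = 0.034168.
z = +0.108963/0.034168 = 3.189.

z = 3.189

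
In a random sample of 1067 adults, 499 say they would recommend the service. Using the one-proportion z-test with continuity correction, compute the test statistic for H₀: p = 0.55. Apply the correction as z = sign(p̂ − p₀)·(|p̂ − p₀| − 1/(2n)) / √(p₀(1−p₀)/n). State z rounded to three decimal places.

z = -5.375

p̂ = 499/1067 = 0.46767. p̂ − p₀ = -0.082334.
1/(2n) = 0.000469.
Corrected numerator: |-0.082334| − 0.000469 = 0.081865.
Null standard error: √(0.55·0.45/1067) = √0.000231959 = 0.015230.
z = (−)0.081865/0.015230 = -5.375.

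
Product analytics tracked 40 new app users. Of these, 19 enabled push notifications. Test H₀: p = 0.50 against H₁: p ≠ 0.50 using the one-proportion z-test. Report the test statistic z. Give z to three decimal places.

Sample proportion p̂ = 19/40 = 0.47500.
SE₀ = √(0.50·0.50/40) = 0.079057.
Test statistic: z = -0.02500/0.079057 = -0.316.

z = -0.316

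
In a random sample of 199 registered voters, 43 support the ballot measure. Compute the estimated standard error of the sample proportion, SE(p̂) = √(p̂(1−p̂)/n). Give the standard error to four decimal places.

Sample proportion p̂ = 43/199 = 0.21608.
p̂(1−p̂) = 0.21608·0.78392 = 0.169389.
SE = √(0.169389/199) = √0.000851201 = 0.0292.

SE = 0.0292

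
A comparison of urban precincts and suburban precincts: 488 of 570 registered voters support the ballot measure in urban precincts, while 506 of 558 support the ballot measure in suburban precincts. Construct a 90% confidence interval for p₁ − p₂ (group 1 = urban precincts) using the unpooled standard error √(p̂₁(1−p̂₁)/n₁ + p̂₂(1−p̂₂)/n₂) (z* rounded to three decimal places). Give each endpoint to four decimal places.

p̂₁ = 0.85614, p̂₂ = 0.90681, so the observed difference is -0.05067.
Unpooled SE = √(p̂₁(1−p̂₁)/n₁ + p̂₂(1−p̂₂)/n₂) = √(0.000216077 + 0.000151444) = 0.019171.
The 90% critical value is z* = 1.645. Margin = 1.645·0.019171 = 0.03154.
Interval: -0.05067 ± 0.03154 → (-0.0822, -0.0191).

(-0.0822, -0.0191)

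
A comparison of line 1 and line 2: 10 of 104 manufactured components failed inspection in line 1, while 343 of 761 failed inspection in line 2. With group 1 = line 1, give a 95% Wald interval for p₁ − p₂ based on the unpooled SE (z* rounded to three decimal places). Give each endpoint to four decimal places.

p̂₁ = 0.09615, p̂₂ = 0.45072, so the observed difference is -0.35457.
SE = √(0.000835657 + 0.000325324) = √0.001160981 = 0.034073.
The 95% critical value is z* = 1.960. Margin of error = 0.06678.
CI: -0.35457 ± 0.06678 = (-0.4214, -0.2878).

(-0.4214, -0.2878)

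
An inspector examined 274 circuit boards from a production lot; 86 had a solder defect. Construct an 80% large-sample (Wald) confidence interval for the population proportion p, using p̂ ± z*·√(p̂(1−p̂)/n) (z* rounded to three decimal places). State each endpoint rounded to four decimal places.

(0.2779, 0.3498)

With x = 86 successes in n = 274, p̂ = 0.31387.
SE = √(p̂(1−p̂)/n) = √(0.215355/274) = 0.028035.
The 80% critical value is z* = 1.282.
Margin = 1.282·0.028035 = 0.03594.
CI: 0.31387 ± 0.03594 = (0.2779, 0.3498).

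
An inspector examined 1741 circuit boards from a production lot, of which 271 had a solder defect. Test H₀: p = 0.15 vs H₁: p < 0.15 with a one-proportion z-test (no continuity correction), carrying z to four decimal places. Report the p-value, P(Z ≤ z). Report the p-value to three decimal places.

p-value = 0.746

Sample proportion p̂ = 271/1741 = 0.15566.
Under H₀, SE = √(p₀(1−p₀)/n) = √(0.15·0.85/1741) = √0.000073234 = 0.008558.
Test statistic (full precision, shown to 4 dp): z = (271/1741 − 0.15)/SE₀ ≈ 0.6611.
p-value = P(Z ≤ z) with z = 0.6611 → 0.746.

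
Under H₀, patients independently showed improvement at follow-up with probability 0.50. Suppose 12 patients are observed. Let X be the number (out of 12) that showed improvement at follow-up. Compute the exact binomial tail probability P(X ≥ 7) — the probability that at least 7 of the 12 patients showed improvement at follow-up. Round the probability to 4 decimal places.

X ~ Binomial(n=12, p=0.50).
P(X ≥ 7) = Σ_{j=7}^{12} C(12,j)·0.50^j·0.50^{12−j}.
= 0.193359 + 0.120850 + 0.053711 + 0.016113 + 0.002930 + 0.000244 = 0.3872.

P = 0.3872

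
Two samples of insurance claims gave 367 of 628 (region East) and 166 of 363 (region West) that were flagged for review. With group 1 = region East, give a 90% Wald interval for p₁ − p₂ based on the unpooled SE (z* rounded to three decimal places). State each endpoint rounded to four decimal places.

(0.0733, 0.1809)

p̂₁ = 0.58439, p̂₂ = 0.45730, so the observed difference is 0.12709.
SE = √(0.000386748 + 0.000683682) = √0.001070430 = 0.032717.
The 90% critical value is z* = 1.645. Margin = 1.645·0.032717 = 0.05382.
Interval: 0.12709 ± 0.05382 → (0.0733, 0.1809).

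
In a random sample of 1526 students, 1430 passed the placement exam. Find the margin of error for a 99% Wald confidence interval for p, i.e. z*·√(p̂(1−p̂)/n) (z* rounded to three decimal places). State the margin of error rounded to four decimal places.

ME = 0.0160

With x = 1430 successes in n = 1526, p̂ = 0.93709.
Standard error of p̂: √(0.058952/1526) = √0.000038632 = 0.006215.
The 99% critical value is z* = 2.576.
So ME = 0.0160.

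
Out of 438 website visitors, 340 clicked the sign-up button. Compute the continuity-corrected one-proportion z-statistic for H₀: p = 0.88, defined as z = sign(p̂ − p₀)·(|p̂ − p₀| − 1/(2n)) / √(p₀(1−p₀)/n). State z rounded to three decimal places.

Sample proportion p̂ = 340/438 = 0.77626. p̂ − p₀ = -0.103744.
1/(2n) = 0.001142.
Corrected numerator: |-0.103744| − 0.001142 = 0.102602.
Under H₀, SE = √(p₀(1−p₀)/n) = √(0.88·0.12/438) = √0.000241096 = 0.015527.
z = −0.102602/0.015527 = -6.608.

z = -6.608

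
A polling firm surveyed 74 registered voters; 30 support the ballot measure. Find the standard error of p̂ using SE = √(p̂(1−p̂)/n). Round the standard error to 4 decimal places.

p̂ = 30/74 = 0.40541.
p̂(1−p̂) = 0.40541·0.59459 = 0.241053.
SE = √(0.241053/74) = √0.003257473 = 0.0571.

SE = 0.0571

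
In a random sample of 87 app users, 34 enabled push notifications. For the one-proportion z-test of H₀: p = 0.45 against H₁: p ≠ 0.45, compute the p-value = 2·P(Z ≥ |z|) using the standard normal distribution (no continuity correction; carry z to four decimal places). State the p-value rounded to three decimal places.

p-value = 0.267

The sample proportion is 34/87 = 0.39080.
Null standard error: √(0.45·0.55/87) = √0.002844828 = 0.053337.
Test statistic (full precision, shown to 4 dp): z = (34/87 − 0.45)/SE₀ ≈ -1.1098.
p-value = 2·P(Z ≥ |z|) with z = -1.1098 → 0.267.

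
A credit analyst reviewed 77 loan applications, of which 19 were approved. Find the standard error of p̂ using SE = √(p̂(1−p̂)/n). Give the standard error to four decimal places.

SE = 0.0491

The sample proportion is 19/77 = 0.24675.
p̂(1−p̂) = 0.24675·0.75325 = 0.185864.
SE = √(0.185864/77) = √0.002413818 = 0.0491.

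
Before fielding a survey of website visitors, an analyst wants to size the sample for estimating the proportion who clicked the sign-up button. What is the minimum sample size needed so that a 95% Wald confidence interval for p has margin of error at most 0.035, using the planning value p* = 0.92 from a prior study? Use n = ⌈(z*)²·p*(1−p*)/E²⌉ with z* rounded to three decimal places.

n = 231

The 95% critical value is z* = 1.960.
p*(1−p*) = 0.92·0.08 = 0.0736.
Required n before rounding: 3.841600 × 0.0736 / 0.035² = 230.810.
Rounding up, n = 231.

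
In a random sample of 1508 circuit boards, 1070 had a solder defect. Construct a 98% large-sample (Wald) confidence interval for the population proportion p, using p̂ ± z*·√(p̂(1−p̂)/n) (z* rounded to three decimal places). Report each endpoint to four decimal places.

(0.6824, 0.7367)

Sample proportion p̂ = 1070/1508 = 0.70955.
Standard error of p̂: √(0.206089/1508) = √0.000136664 = 0.011690.
For 98% confidence, z* = 2.326.
Margin = 2.326·0.011690 = 0.02719.
CI: 0.70955 ± 0.02719 = (0.6824, 0.7367).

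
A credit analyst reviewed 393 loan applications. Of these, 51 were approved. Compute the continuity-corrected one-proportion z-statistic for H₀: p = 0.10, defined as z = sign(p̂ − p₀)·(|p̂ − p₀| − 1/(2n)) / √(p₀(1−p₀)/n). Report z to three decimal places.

The sample proportion is 51/393 = 0.12977. p̂ − p₀ = 0.029771.
1/(2n) = 0.001272.
Corrected numerator: |0.029771| − 0.001272 = 0.028499.
Under H₀, SE = √(p₀(1−p₀)/n) = √(0.10·0.90/393) = √0.000229008 = 0.015133.
z = +0.028499/0.015133 = 1.883.

z = 1.883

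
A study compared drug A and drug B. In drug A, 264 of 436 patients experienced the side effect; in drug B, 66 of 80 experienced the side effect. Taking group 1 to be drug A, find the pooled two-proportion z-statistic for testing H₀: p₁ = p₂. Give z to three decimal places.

p̂₁ = 264/436 = 0.60550, p̂₂ = 66/80 = 0.82500.
Pooled p̂ = (264+66)/(436+80) = 330/516 = 0.63953.
SE = √[p̂(1−p̂)(1/n₁+1/n₂)] = √[0.63953·0.36047·(1/436+1/80)] ≈ 0.058398.
z = (p̂₁ − p̂₂)/SE = (0.60550 − 0.82500)/0.058398 = -0.21950/0.058398 = -3.759.

z = -3.759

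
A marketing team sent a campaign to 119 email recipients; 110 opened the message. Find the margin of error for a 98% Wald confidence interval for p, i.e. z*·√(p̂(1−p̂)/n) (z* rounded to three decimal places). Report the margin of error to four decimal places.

ME = 0.0564

With x = 110 successes in n = 119, p̂ = 0.92437.
Standard error of p̂: √(0.069910/119) = √0.000587482 = 0.024238.
For 98% confidence, z* = 2.326.
Margin of error = z*·SE = 2.326 × 0.024238 = 0.0564.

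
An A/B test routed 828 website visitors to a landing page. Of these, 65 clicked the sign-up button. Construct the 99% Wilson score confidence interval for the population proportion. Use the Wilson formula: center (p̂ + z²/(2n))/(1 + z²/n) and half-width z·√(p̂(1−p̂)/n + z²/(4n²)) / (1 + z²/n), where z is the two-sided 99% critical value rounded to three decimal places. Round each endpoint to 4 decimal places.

p̂ = 65/828 = 0.07850; z = 2.576, so z² = 6.635776.
Denominator 1 + z²/n = 1 + 6.635776/828 = 1.008014.
Center = (0.07850 + 0.004007)/1.008014 = 0.08185.
Radicand: p̂(1−p̂)/n + z²/(4n²) = 0.000087367 + 0.000002420 = 0.000089787.
Half-width = 2.576·√0.000089787/1.008014 = 0.02422.
CI: 0.08185 ± 0.02422 = (0.0576, 0.1061).

(0.0576, 0.1061)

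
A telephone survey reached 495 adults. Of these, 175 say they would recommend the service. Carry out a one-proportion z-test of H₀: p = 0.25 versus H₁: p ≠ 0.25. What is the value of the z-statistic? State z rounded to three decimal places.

With x = 175 successes in n = 495, p̂ = 0.35354.
Null standard error: √(0.25·0.75/495) = √0.000378788 = 0.019462.
z = (0.35354 − 0.25)/0.019462 = 0.10354/0.019462 = 5.320.

z = 5.320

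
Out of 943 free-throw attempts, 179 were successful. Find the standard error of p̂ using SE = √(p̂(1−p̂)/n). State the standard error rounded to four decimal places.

Sample proportion p̂ = 179/943 = 0.18982.
p̂(1−p̂) = 0.153788.
Dividing by n and taking the root: √0.000163084 = 0.0128.

SE = 0.0128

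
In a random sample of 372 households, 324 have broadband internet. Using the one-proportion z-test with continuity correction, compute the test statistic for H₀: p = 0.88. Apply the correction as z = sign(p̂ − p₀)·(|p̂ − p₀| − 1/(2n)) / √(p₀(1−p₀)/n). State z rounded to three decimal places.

z = -0.456

Sample proportion p̂ = 324/372 = 0.87097. p̂ − p₀ = -0.009032.
1/(2n) = 0.001344.
Corrected numerator: |-0.009032| − 0.001344 = 0.007688.
SE₀ = √(0.88·0.12/372) = 0.016848.
z = −0.007688/0.016848 = -0.456.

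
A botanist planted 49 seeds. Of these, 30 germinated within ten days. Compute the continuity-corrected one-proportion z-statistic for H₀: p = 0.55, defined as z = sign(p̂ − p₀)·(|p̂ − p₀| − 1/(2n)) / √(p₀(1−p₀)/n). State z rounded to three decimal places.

z = 0.732

With x = 30 successes in n = 49, p̂ = 0.61224. p̂ − p₀ = 0.062245.
1/(2n) = 0.010204.
Corrected numerator: |0.062245| − 0.010204 = 0.052041.
Under H₀, SE = √(p₀(1−p₀)/n) = √(0.55·0.45/49) = √0.005051020 = 0.071071.
z = +0.052041/0.071071 = 0.732.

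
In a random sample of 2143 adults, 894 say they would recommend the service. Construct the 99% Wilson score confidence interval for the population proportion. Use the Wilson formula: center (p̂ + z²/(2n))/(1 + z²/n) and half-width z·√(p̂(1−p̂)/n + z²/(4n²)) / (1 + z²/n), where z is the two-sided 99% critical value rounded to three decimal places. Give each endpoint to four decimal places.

(0.3900, 0.4448)

Here p̂ = 894/2143 = 0.41717 and z = 2.576 (z² = 6.635776).
Denominator 1 + z²/n = 1 + 6.635776/2143 = 1.003096.
Adjusted center: (0.41717 + z²/(2n))/1.003096 = 0.41743.
Radicand: p̂(1−p̂)/n + z²/(4n²) = 0.000113458 + 0.000000361 = 0.000113819.
Half-width = z·√(radicand)/denom = 2.576·0.010669/1.003096 = 0.02740.
CI: 0.41743 ± 0.02740 = (0.3900, 0.4448).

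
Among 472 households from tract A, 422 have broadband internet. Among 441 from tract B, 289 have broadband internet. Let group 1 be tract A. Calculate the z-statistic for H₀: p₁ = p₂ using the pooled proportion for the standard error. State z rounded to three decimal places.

z = 8.684

p̂₁ = 422/472 = 0.89407, p̂₂ = 289/441 = 0.65533.
Pooling: p̂ = 711/913 = 0.77875.
Pooled SE = √[0.1722977·0.00438622] ≈ 0.027491.
z = 0.23874/0.027491 = 8.684.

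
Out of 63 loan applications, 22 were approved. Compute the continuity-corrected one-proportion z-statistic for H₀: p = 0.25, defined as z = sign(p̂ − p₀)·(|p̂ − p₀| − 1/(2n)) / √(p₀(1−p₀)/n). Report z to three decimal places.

z = 1.673

The sample proportion is 22/63 = 0.34921. p̂ − p₀ = 0.099206.
Continuity correction 1/(2n) = 1/126 = 0.007937.
Corrected numerator: |0.099206| − 0.007937 = 0.091269.
SE₀ = √(0.25·0.75/63) = 0.054554.
z = +0.091269/0.054554 = 1.673.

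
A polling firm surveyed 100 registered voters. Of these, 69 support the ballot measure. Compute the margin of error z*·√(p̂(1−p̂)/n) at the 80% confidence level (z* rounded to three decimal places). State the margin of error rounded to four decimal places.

With x = 69 successes in n = 100, p̂ = 0.69000.
Standard error of p̂: √(0.213900/100) = √0.002139000 = 0.046249.
The 80% critical value is z* = 1.282.
Margin of error = z*·SE = 1.282 × 0.046249 = 0.0593.

ME = 0.0593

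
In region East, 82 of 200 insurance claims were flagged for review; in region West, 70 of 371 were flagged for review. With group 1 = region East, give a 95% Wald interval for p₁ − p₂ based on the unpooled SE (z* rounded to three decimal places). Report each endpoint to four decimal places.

(0.1424, 0.3003)

p̂₁ = 82/200 = 0.41000, p̂₂ = 70/371 = 0.18868; p̂₁ − p̂₂ = 0.22132.
SE = √(0.001209500 + 0.000412613) = √0.001622113 = 0.040275.
The 95% critical value is z* = 1.960. Margin of error = 0.07894.
Interval: 0.22132 ± 0.07894 → (0.1424, 0.3003).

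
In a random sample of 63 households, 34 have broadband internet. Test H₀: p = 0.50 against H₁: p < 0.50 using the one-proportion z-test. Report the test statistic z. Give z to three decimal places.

z = 0.630

The sample proportion is 34/63 = 0.53968.
Null standard error: √(0.50·0.50/63) = √0.003968254 = 0.062994.
Test statistic: z = 0.03968/0.062994 = 0.630.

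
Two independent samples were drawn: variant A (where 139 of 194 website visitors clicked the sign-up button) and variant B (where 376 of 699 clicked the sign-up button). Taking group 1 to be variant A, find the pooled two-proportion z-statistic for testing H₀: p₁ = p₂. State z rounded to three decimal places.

Sample proportions: p̂₁ = 139/194 = 0.71649 and p̂₂ = 376/699 = 0.53791.
Pooling: p̂ = 515/893 = 0.57671.
SE = √[p̂(1−p̂)(1/n₁+1/n₂)] = √[0.57671·0.42329·(1/194+1/699)] ≈ 0.040094.
z = (p̂₁ − p̂₂)/SE = (0.71649 − 0.53791)/0.040094 = 0.17858/0.040094 = 4.454.

z = 4.454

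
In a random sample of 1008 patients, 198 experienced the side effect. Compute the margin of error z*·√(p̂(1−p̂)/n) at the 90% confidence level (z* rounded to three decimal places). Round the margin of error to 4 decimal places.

ME = 0.0206

With x = 198 successes in n = 1008, p̂ = 0.19643.
SE = √(p̂(1−p̂)/n) = √(0.157844/1008) = 0.012514.
The 90% critical value is z* = 1.645.
Margin of error = z*·SE = 1.645 × 0.012514 = 0.0206.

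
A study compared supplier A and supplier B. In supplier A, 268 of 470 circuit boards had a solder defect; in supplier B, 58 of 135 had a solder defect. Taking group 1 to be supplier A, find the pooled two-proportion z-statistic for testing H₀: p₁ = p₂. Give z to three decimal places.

Sample proportions: p̂₁ = 268/470 = 0.57021 and p̂₂ = 58/135 = 0.42963.
Pooled p̂ = (268+58)/(470+135) = 326/605 = 0.53884.
SE = √[p̂(1−p̂)(1/n₁+1/n₂)] = √[0.53884·0.46116·(1/470+1/135)] ≈ 0.048676.
z = (p̂₁ − p̂₂)/SE = (0.57021 − 0.42963)/0.048676 = 0.14058/0.048676 = 2.888.

z = 2.888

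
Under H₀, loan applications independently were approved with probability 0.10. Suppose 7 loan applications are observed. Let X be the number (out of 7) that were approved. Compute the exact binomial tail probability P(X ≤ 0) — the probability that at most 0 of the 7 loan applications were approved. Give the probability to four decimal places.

P = 0.4783

X is binomial with n = 7 and p = 0.10.
P(X ≤ 0) = C(7,0)·0.10^0·0.90^7.
= 0.478297 = 0.4783.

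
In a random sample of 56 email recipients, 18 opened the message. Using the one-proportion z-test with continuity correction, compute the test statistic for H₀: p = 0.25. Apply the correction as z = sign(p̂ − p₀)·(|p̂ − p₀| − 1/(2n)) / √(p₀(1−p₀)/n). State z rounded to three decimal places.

With x = 18 successes in n = 56, p̂ = 0.32143. p̂ − p₀ = 0.071429.
Continuity correction 1/(2n) = 1/112 = 0.008929.
Corrected numerator: |0.071429| − 0.008929 = 0.062500.
Null standard error: √(0.25·0.75/56) = √0.003348214 = 0.057864.
z = +0.062500/0.057864 = 1.080.

z = 1.080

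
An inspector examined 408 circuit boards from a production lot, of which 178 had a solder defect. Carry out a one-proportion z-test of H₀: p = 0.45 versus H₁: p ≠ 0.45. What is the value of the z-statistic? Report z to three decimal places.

z = -0.557

p̂ = 178/408 = 0.43627.
Null standard error: √(0.45·0.55/408) = √0.000606618 = 0.024630.
z = (0.43627 − 0.45)/0.024630 = -0.01373/0.024630 = -0.557.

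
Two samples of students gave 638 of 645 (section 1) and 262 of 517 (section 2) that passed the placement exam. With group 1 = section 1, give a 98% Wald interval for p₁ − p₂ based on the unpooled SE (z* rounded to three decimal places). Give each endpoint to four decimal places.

p̂₁ = 0.98915, p̂₂ = 0.50677, so the observed difference is 0.48238.
Unpooled SE = √(p̂₁(1−p̂₁)/n₁ + p̂₂(1−p̂₂)/n₂) = √(0.000016643 + 0.000483470) = 0.022363.
For 98% confidence, z* = 2.326. Margin of error = 0.05202.
So the interval runs from 0.4304 to 0.5344.

(0.4304, 0.5344)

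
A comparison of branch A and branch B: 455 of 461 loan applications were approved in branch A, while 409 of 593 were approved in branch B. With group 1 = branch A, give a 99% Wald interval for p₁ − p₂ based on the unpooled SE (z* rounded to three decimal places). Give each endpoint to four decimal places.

p̂₁ = 455/461 = 0.98698, p̂₂ = 409/593 = 0.68971; p̂₁ − p̂₂ = 0.29727.
SE = √(0.000027865 + 0.000360892) = √0.000388757 = 0.019717.
z* = 2.576 at the 99% level. Margin of error = 0.05079.
CI: 0.29727 ± 0.05079 = (0.2465, 0.3481).

(0.2465, 0.3481)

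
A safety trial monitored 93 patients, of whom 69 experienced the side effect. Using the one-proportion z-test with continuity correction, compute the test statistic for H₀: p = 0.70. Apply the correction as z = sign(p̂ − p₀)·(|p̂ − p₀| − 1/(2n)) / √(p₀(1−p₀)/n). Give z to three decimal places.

z = 0.769

p̂ = 69/93 = 0.74194. p̂ − p₀ = 0.041935.
Continuity correction 1/(2n) = 1/186 = 0.005376.
Corrected numerator: |0.041935| − 0.005376 = 0.036559.
Null standard error: √(0.70·0.30/93) = √0.002258065 = 0.047519.
z = (+)0.036559/0.047519 = 0.769.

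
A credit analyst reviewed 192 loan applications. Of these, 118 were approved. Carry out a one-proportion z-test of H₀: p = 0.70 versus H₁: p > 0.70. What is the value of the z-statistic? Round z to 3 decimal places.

p̂ = 118/192 = 0.61458.
SE₀ = √(0.70·0.30/192) = 0.033072.
z = (p̂ − p₀)/SE = (0.61458 − 0.70)/0.033072 = -2.583.

z = -2.583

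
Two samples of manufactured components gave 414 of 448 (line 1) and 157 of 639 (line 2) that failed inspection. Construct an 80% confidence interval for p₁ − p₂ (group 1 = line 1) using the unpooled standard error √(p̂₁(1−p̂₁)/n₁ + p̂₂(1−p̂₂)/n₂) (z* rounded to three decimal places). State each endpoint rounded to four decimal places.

p̂₁ = 414/448 = 0.92411, p̂₂ = 157/639 = 0.24570; p̂₁ − p̂₂ = 0.67841.
Unpooled SE = √(p̂₁(1−p̂₁)/n₁ + p̂₂(1−p̂₂)/n₂) = √(0.000156547 + 0.000290031) = 0.021132.
z* = 1.282 at the 80% level. Margin = 1.282·0.021132 = 0.02709.
Interval: 0.67841 ± 0.02709 → (0.6513, 0.7055).

(0.6513, 0.7055)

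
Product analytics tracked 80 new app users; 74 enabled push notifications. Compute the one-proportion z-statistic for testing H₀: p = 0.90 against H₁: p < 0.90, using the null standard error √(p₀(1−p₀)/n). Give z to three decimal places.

z = 0.745

p̂ = 74/80 = 0.92500.
Under H₀, SE = √(p₀(1−p₀)/n) = √(0.90·0.10/80) = √0.001125000 = 0.033541.
Test statistic: z = 0.02500/0.033541 = 0.745.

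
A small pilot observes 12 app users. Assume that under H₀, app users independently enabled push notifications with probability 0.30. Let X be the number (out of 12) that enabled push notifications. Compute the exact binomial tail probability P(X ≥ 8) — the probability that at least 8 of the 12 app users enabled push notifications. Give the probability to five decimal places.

X ~ Binomial(n=12, p=0.30).
P(X ≥ 8) = Σ_{j=8}^{12} C(12,j)·0.30^j·0.70^{12−j}.
= 0.007798 + 0.001485 + 0.000191 + 0.000015 + 0.000001 = 0.00949.

P = 0.00949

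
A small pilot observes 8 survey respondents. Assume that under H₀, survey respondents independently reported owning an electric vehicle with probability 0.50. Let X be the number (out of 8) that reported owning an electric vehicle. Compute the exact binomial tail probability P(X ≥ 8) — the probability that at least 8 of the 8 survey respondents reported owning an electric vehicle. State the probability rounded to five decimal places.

X is binomial with n = 8 and p = 0.50.
P(X ≥ 8) = C(8,8)·0.50^8·0.50^0.
= 0.003906 = 0.00391.

P = 0.00391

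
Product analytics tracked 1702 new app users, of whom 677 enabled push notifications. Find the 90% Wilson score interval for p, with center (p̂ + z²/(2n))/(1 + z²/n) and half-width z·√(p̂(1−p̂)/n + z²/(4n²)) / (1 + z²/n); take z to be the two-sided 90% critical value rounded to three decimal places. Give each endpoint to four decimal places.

(0.3784, 0.4174)

Here p̂ = 677/1702 = 0.39777 and z = 1.645 (z² = 2.706025).
Denominator 1 + z²/n = 1 + 2.706025/1702 = 1.001590.
Center = (0.39777 + 0.000795)/1.001590 = 0.39793.
Radicand: p̂(1−p̂)/n + z²/(4n²) = 0.000140745 + 0.000000234 = 0.000140979.
Half-width = 1.645·√0.000140979/1.001590 = 0.01950.
So the interval runs from 0.3784 to 0.4174.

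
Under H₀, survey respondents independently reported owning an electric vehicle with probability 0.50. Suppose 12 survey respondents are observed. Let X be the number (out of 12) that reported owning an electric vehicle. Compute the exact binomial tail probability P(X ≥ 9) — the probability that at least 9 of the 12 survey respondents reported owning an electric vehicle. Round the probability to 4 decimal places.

P = 0.0730

X ~ Binomial(n=12, p=0.50).
P(X ≥ 9) = C(12,9)·0.50^9·0.50^3 + C(12,10)·0.50^10·0.50^2 + C(12,11)·0.50^11·0.50^1 + C(12,12)·0.50^12·0.50^0.
= 0.053711 + 0.016113 + 0.002930 + 0.000244 = 0.0730.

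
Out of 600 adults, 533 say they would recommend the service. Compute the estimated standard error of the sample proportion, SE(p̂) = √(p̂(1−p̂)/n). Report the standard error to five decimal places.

The sample proportion is 533/600 = 0.88833.
p̂(1−p̂) = 0.88833·0.11167 = 0.099200.
SE = √(0.099200/600) = √0.000165333 = 0.01286.

SE = 0.01286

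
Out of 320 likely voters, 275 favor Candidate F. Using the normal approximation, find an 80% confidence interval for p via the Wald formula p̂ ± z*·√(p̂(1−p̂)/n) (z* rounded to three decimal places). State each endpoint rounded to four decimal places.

(0.8345, 0.8843)

With x = 275 successes in n = 320, p̂ = 0.85938.
SE(p̂) = √(0.85938·0.14062/320) = 0.019433.
The 80% critical value is z* = 1.282.
Margin = 1.282·0.019433 = 0.02491.
So the interval runs from 0.8345 to 0.8843.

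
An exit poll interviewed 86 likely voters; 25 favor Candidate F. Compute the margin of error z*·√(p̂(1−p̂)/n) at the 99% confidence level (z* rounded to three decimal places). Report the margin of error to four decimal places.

Sample proportion p̂ = 25/86 = 0.29070.
SE = √(p̂(1−p̂)/n) = √(0.206193/86) = 0.048965.
z* = 2.576 at the 99% level.
ME = 2.576·0.048965 = 0.1261.

ME = 0.1261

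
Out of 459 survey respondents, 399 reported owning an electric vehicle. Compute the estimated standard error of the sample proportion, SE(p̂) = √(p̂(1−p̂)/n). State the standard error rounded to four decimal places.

With x = 399 successes in n = 459, p̂ = 0.86928.
p̂(1−p̂) = 0.113632.
SE = √(0.113632/459) = √0.000247564 = 0.0157.

SE = 0.0157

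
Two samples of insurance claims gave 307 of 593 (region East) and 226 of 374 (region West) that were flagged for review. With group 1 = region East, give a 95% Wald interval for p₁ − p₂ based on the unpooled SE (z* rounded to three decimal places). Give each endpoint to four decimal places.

p̂₁ = 0.51771, p̂₂ = 0.60428, so the observed difference is -0.08657.
SE = √(0.000421056 + 0.000639375) = √0.001060431 = 0.032564.
For 95% confidence, z* = 1.960. Margin = 1.960·0.032564 = 0.06383.
CI: -0.08657 ± 0.06383 = (-0.1504, -0.0227).

(-0.1504, -0.0227)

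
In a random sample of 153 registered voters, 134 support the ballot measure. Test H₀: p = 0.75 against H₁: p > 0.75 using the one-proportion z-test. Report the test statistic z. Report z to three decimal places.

z = 3.594

Sample proportion p̂ = 134/153 = 0.87582.
Under H₀, SE = √(p₀(1−p₀)/n) = √(0.75·0.25/153) = √0.001225490 = 0.035007.
Test statistic: z = 0.12582/0.035007 = 3.594.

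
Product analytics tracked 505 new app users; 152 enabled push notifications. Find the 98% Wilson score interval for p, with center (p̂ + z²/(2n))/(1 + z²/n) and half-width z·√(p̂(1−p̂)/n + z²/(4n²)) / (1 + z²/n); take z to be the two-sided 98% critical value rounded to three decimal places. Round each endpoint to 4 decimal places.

p̂ = 152/505 = 0.30099; z = 2.326, so z² = 5.410276.
1 + z²/n = 1.010713.
Adjusted center: (0.30099 + z²/(2n))/1.010713 = 0.30310.
Radicand: p̂(1−p̂)/n + z²/(4n²) = 0.000416624 + 0.000005304 = 0.000421928.
Half-width = 2.326·√0.000421928/1.010713 = 0.04727.
So the interval runs from 0.2558 to 0.3504.

(0.2558, 0.3504)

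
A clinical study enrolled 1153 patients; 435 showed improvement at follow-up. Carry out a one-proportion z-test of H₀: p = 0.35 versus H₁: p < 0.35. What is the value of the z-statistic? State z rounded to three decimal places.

The sample proportion is 435/1153 = 0.37728.
Null standard error: √(0.35·0.65/1153) = √0.000197311 = 0.014047.
z = (0.37728 − 0.35)/0.014047 = 0.02728/0.014047 = 1.942.

z = 1.942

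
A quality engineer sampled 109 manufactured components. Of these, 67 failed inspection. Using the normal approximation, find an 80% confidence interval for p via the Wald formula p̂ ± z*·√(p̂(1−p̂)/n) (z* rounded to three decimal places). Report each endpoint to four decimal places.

(0.5549, 0.6744)

With x = 67 successes in n = 109, p̂ = 0.61468.
SE = √(p̂(1−p̂)/n) = √(0.236849/109) = 0.046615.
The 80% critical value is z* = 1.282.
Margin of error: 1.282 × 0.046615 = 0.05976.
So the interval runs from 0.5549 to 0.6744.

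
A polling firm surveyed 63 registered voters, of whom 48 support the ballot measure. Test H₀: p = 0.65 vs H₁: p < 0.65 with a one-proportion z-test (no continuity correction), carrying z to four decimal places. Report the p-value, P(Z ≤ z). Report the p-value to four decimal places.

Sample proportion p̂ = 48/63 = 0.76190.
Null standard error: √(0.65·0.35/63) = √0.003611111 = 0.060093.
Test statistic (full precision, shown to 4 dp): z = (48/63 − 0.65)/SE₀ ≈ 1.8622.
p-value = P(Z ≤ z) with z = 1.8622 → 0.9687.

p-value = 0.9687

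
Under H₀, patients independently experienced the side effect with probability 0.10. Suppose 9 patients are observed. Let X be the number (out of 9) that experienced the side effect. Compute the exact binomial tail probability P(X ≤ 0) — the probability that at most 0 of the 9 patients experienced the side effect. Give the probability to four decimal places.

P = 0.3874

X ~ Binomial(n=9, p=0.10).
P(X ≤ 0) = C(9,0)·0.10^0·0.90^9.
= 0.387420 = 0.3874.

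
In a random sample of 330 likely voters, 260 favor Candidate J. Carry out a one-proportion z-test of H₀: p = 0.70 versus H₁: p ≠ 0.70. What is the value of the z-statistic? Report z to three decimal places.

The sample proportion is 260/330 = 0.78788.
SE₀ = √(0.70·0.30/330) = 0.025226.
Test statistic: z = 0.08788/0.025226 = 3.484.

z = 3.484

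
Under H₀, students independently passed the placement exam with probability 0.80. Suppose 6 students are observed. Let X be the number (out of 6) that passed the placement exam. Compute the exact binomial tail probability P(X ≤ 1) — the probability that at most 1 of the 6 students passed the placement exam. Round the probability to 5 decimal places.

X ~ Binomial(n=6, p=0.80).
P(X ≤ 1) = C(6,0)·0.80^0·0.20^6 + C(6,1)·0.80^1·0.20^5.
= 0.000064 + 0.001536 = 0.00160.

P = 0.00160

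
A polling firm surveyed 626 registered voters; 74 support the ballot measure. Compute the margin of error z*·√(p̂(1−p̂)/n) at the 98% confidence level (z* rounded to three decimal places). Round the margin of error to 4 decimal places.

With x = 74 successes in n = 626, p̂ = 0.11821.
SE(p̂) = √(0.11821·0.88179/626) = 0.012904.
For 98% confidence, z* = 2.326.
ME = 2.326·0.012904 = 0.0300.

ME = 0.0300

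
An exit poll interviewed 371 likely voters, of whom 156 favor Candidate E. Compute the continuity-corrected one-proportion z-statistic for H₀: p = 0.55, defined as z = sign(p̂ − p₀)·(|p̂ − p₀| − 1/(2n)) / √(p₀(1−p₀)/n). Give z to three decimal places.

The sample proportion is 156/371 = 0.42049. p̂ − p₀ = -0.129515.
1/(2n) = 0.001348.
Corrected numerator: |-0.129515| − 0.001348 = 0.128167.
Null standard error: √(0.55·0.45/371) = √0.000667116 = 0.025829.
z = (−)0.128167/0.025829 = -4.962.

z = -4.962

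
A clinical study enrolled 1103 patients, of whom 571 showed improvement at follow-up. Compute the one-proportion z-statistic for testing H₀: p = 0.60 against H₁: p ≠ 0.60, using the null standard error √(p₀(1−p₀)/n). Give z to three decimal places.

With x = 571 successes in n = 1103, p̂ = 0.51768.
Null standard error: √(0.60·0.40/1103) = √0.000217588 = 0.014751.
z = (p̂ − p₀)/SE = (0.51768 − 0.60)/0.014751 = -5.581.

z = -5.581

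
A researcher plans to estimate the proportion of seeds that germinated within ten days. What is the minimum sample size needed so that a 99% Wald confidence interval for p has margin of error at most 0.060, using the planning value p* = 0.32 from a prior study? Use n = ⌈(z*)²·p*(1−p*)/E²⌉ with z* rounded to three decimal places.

n = 402

The 99% critical value is z* = 2.576.
p*(1−p*) = 0.32·0.68 = 0.2176.
(z*)²·p*(1−p*)/E² = 6.635776·0.2176/0.003600 = 401.096.
Rounding up, n = 402.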